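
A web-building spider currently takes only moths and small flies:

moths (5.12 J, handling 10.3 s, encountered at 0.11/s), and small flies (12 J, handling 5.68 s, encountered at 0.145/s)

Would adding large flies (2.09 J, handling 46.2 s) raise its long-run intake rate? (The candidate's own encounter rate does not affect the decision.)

On moths and small flies alone, R = ΣλE/(1+Σλh) = 2.303/2.957 = 0.779 J/s.
Profitability of large flies: 2.09/46.2 = 0.04524 J/s.
Since 0.04524 < R, time spent handling large flies is better spent searching.

No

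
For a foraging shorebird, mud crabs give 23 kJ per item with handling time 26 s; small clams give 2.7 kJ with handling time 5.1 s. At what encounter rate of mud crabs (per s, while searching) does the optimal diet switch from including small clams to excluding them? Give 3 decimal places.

0.057 per s

The zero-one rule: include small clams iff E₂/h₂ > λE₁/(1+λh₁). Equality gives the switch point.
λE₁h₂ = E₂ + λE₂h₁ ⇒ λ = E₂/(E₁h₂ − E₂h₁) = 2.7/(117.3 − 70.2) = 0.05732 per s.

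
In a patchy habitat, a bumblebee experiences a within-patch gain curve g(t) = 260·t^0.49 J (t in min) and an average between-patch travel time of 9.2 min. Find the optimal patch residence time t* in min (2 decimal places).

8.84 min

Maximise g(t)/(T+t): set derivative to zero → g'(t)(T+t) = g(t).
g'(t) = 0.49·260·t^-0.51. Setting 0.49·260·t^-0.51 = 260·t^0.49/(9.2+t) gives 0.49(9.2+t) = t, so 0.51·t = 0.49×9.2.
t* = 0.49×9.2/0.51 = 8.839 min.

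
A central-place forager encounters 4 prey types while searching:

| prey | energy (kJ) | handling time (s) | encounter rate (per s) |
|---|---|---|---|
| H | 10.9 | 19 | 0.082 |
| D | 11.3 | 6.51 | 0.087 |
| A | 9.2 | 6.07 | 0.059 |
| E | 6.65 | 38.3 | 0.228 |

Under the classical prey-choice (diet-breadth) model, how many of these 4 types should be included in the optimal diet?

E/h in descending order: D 1.74, A 1.52, H 0.574, E 0.174 kJ/s. The optimal diet is the largest prefix of this list for which every included type satisfies E_i/h_i > R on the types above it.
Rate on top 1: 0.6276. A: 1.52 > 0.6276 → include.
Rate on top 2: 0.7929. H: 0.574 < 0.7929 → exclude; stop.
Optimal diet: D, A — 2 of 4 types.

2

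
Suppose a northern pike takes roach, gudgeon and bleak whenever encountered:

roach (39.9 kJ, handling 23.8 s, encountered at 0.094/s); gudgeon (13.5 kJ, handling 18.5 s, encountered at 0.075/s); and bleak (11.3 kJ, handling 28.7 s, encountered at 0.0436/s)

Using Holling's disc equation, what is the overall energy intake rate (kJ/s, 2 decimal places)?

R = (0.094×39.9 + 0.075×13.5 + 0.0436×11.3) / (1 + 0.094×23.8 + 0.075×18.5 + 0.0436×28.7) = 5.256/5.876 = 0.8944 kJ/s.

0.89 kJ/s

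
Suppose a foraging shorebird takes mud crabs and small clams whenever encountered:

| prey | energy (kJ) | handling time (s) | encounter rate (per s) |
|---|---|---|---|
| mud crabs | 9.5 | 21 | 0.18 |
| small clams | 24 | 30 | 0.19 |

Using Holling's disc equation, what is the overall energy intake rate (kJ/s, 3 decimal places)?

R = (0.18×9.5 + 0.19×24) / (1 + 0.18×21 + 0.19×30) = 6.27/10.48 = 0.5983 kJ/s.

0.598 kJ/s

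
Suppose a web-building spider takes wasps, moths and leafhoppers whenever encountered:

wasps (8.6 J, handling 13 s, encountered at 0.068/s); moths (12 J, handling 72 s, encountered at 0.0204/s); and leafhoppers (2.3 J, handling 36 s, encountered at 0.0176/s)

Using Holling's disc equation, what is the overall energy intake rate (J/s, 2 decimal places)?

R = (0.068×8.6 + 0.0204×12 + 0.0176×2.3) / (1 + 0.068×13 + 0.0204×72 + 0.0176×36) = 0.8701/3.986 = 0.2183 J/s.

0.22 J/s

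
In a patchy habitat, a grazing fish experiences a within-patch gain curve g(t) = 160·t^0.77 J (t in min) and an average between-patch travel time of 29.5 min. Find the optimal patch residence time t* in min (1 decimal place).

98.8 min

Optimal t* satisfies g'(t*) = g(t*)/(T + t*).
g'(t) = 0.77·160·t^-0.23. Setting 0.77·160·t^-0.23 = 160·t^0.77/(29.5+t) gives 0.77(29.5+t) = t, so 0.23·t = 0.77×29.5.
t* = 0.77×29.5/0.23 = 98.76 min.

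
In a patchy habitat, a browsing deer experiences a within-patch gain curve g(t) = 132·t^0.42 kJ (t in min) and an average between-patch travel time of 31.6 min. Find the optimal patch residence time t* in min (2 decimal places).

22.88 min

Maximise g(t)/(T+t): set derivative to zero → g'(t)(T+t) = g(t).
g'(t) = 0.42·132·t^-0.58. Setting 0.42·132·t^-0.58 = 132·t^0.42/(31.6+t) gives 0.42(31.6+t) = t, so 0.58·t = 0.42×31.6.
t* = 0.42×31.6/0.58 = 22.88 min.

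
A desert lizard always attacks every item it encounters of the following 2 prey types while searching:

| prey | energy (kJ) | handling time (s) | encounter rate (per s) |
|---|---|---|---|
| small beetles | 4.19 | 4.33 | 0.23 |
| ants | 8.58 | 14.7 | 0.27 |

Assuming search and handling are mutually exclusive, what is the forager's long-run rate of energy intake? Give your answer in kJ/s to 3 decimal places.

0.550 kJ/s

R = Σλ_iE_i / (1 + Σλ_ih_i)
Numerator: 0.23×4.19 + 0.27×8.58 = 3.28
Denominator: 1 + 0.23×4.33 + 0.27×14.7 = 5.965
R = 3.28/5.965 = 0.5499 kJ/s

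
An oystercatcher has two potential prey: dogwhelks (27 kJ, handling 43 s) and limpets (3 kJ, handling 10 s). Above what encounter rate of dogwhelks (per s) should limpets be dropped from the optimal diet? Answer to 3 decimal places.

0.021 per s

At the threshold, the rate on dogwhelks alone equals the profitability of limpets: λ·27/(1 + λ·43) = 3/10 = 0.3.
Rearranging, λ(27 − 0.3×43) = 0.3, so λ = 0.3/14.1 = 0.02128 per s.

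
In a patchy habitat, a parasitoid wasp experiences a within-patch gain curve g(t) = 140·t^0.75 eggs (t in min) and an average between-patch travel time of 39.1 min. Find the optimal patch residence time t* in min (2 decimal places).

Maximise g(t)/(T+t): set derivative to zero → g'(t)(T+t) = g(t).
g'(t) = 0.75·140·t^-0.25. Setting 0.75·140·t^-0.25 = 140·t^0.75/(39.1+t) gives 0.75(39.1+t) = t, so 0.25·t = 0.75×39.1.
t* = 0.75×39.1/0.25 = 117.3 min.

117.30 min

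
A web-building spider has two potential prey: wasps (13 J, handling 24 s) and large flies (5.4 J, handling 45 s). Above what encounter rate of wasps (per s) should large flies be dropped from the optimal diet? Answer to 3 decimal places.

0.012 per s

Drop large flies once their profitability E₂/h₂ falls below the rate achievable on wasps alone: E₂/h₂ = λE₁/(1 + λh₁).
Solve for λ: λE₁h₂ = E₂(1 + λh₁) → λ(E₁h₂ − E₂h₁) = E₂ → λ = E₂/(E₁h₂ − E₂h₁).
λ = 5.4/(13×45 − 5.4×24) = 5.4/455.4 = 0.01186 per s.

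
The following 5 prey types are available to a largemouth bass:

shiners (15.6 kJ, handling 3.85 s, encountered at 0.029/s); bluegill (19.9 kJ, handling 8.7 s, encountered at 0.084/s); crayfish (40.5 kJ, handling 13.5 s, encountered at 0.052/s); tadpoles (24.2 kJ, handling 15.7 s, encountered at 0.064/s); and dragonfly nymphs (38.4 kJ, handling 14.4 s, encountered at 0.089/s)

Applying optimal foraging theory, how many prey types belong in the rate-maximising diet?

4

E/h in descending order: shiners 4.05, crayfish 3, dragonfly nymphs 2.67, bluegill 2.29, tadpoles 1.54 kJ/s. The optimal diet is the largest prefix of this list for which every included type satisfies E_i/h_i > R on the types above it.
Rate on top 1: 0.407. crayfish: 3 > 0.407 → include.
Rate on top 2: 1.411. dragonfly nymphs: 2.67 > 1.411 → include.
Rate on top 3: 1.931. bluegill: 2.29 > 1.931 → include.
Rate on top 4: 1.999. tadpoles: 1.54 < 1.999 → exclude; stop.
Optimal diet: shiners, crayfish, dragonfly nymphs, bluegill — 4 of 5 types.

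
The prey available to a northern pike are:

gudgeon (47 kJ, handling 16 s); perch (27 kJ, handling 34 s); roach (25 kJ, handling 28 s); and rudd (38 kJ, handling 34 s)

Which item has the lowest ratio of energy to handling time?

perch

In descending order of E/h:
gudgeon: 47/16 = 2.94 kJ/s
rudd: 38/34 = 1.12 kJ/s
roach: 25/28 = 0.893 kJ/s
perch: 27/34 = 0.794 kJ/s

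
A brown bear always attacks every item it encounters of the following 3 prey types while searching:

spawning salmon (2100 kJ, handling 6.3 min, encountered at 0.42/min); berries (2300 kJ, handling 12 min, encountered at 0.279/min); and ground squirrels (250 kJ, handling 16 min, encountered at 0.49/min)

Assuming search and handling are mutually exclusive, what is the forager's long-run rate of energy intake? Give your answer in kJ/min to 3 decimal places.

Energy encountered per unit search time: 0.42×2100 + 0.279×2300 + 0.49×250 = 1646 kJ/min.
Handling time per unit search time: 0.42×6.3 + 0.279×12 + 0.49×16 = 13.83.
Rate = 1646/(1 + 13.83) = 111 kJ/min.

110.975 kJ/min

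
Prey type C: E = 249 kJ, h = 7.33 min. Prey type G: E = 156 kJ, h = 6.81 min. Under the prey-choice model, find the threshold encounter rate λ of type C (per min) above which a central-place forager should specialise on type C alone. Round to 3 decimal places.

The zero-one rule: include type G iff E₂/h₂ > λE₁/(1+λh₁). Equality gives the switch point.
λE₁h₂ = E₂ + λE₂h₁ ⇒ λ = E₂/(E₁h₂ − E₂h₁) = 156/(1696 − 1143) = 0.2825 per min.

0.283 per min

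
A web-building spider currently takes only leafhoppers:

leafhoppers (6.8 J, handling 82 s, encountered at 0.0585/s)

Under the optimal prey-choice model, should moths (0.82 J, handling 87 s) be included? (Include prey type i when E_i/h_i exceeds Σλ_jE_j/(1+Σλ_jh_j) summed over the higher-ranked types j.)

Intake rate on the current diet: R = (0.0585×6.8) / (1 + 0.0585×82) = 0.3978/5.797 = 0.06862 J/s.
moths: E/h = 0.82/87 = 0.009425 J/s.
0.009425 < 0.06862, so adding moths would lower the average — exclude it.

No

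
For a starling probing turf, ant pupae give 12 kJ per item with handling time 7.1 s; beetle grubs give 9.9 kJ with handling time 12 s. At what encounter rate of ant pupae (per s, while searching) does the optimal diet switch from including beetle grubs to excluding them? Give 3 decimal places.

At the threshold, the rate on ant pupae alone equals the profitability of beetle grubs: λ·12/(1 + λ·7.1) = 9.9/12 = 0.825.
Rearranging, λ(12 − 0.825×7.1) = 0.825, so λ = 0.825/6.143 = 0.1343 per s.

0.134 per s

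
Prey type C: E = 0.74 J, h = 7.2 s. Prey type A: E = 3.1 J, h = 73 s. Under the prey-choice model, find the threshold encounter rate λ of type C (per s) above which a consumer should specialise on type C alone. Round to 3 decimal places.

Drop type A once their profitability E₂/h₂ falls below the rate achievable on type C alone: E₂/h₂ = λE₁/(1 + λh₁).
Solve for λ: λE₁h₂ = E₂(1 + λh₁) → λ(E₁h₂ − E₂h₁) = E₂ → λ = E₂/(E₁h₂ − E₂h₁).
λ = 3.1/(0.74×73 − 3.1×7.2) = 3.1/31.7 = 0.09779 per s.

0.098 per s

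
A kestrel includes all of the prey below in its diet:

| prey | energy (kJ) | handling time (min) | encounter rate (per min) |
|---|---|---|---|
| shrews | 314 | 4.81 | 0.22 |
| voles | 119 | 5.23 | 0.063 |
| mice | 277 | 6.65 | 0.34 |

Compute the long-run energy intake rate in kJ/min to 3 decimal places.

R = Σλ_iE_i / (1 + Σλ_ih_i)
Numerator: 0.22×314 + 0.063×119 + 0.34×277 = 170.8
Denominator: 1 + 0.22×4.81 + 0.063×5.23 + 0.34×6.65 = 4.649
R = 170.8/4.649 = 36.73 kJ/min

36.732 kJ/min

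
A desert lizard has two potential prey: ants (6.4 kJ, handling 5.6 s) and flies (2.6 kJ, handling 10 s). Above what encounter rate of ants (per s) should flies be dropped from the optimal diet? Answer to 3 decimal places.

The zero-one rule: include flies iff E₂/h₂ > λE₁/(1+λh₁). Equality gives the switch point.
λE₁h₂ = E₂ + λE₂h₁ ⇒ λ = E₂/(E₁h₂ − E₂h₁) = 2.6/(64 − 14.56) = 0.05259 per s.

0.053 per s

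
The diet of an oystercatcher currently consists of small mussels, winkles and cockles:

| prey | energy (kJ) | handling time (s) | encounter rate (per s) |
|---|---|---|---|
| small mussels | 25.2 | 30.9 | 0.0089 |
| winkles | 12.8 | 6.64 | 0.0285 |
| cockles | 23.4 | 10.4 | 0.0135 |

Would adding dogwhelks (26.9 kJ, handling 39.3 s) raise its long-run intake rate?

Yes

Intake rate on the current diet: R = (0.0089×25.2 + 0.0285×12.8 + 0.0135×23.4) / (1 + 0.0089×30.9 + 0.0285×6.64 + 0.0135×10.4) = 0.905/1.605 = 0.564 kJ/s.
dogwhelks: E/h = 26.9/39.3 = 0.6845 kJ/s.
0.6845 > 0.564, so adding dogwhelks raises the average — include it.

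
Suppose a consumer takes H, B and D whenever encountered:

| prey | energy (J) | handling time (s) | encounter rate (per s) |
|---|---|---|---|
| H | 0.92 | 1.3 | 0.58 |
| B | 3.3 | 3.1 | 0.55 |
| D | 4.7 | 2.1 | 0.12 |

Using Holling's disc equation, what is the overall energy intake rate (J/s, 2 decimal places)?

Energy encountered per unit search time: 0.58×0.92 + 0.55×3.3 + 0.12×4.7 = 2.913 J/s.
Handling time per unit search time: 0.58×1.3 + 0.55×3.1 + 0.12×2.1 = 2.711.
Rate = 2.913/(1 + 2.711) = 0.7849 J/s.

0.78 J/s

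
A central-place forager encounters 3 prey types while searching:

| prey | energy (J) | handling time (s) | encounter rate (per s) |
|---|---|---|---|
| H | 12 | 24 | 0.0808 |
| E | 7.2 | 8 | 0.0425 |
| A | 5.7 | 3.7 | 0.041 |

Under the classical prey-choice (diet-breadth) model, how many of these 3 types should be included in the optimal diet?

3

Profitabilities (E/h, J/s): A 1.54, E 0.9, H 0.5. Add prey in this order while the next type's profitability exceeds the intake rate on those already taken.
Rate on top 1: 0.2029. E: 0.9 > 0.2029 → include.
Rate on top 2: 0.3618. H: 0.5 > 0.3618 → include.
Optimal diet: A, E, H — 3 of 3 types.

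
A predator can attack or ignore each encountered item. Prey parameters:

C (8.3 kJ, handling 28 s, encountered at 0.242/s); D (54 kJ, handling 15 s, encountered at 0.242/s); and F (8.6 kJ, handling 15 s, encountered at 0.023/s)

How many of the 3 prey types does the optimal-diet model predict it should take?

1

Rank by E/h (kJ/s): D 3.6, F 0.573, C 0.296. Include each in turn until the next type's E/h falls below the running intake rate.
Rate on top 1: 2.822. F: 0.573 < 2.822 → exclude; stop.
Optimal diet: D — 1 of 3 types.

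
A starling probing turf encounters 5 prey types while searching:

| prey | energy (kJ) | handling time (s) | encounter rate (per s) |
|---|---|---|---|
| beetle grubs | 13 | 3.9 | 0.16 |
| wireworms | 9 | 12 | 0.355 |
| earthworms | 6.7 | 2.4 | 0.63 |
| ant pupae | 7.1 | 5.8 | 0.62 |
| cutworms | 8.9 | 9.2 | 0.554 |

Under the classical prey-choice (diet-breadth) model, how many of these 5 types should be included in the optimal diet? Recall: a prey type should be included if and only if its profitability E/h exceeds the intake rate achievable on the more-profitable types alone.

E/h in descending order: beetle grubs 3.33, earthworms 2.79, ant pupae 1.22, cutworms 0.967, wireworms 0.75 kJ/s. The optimal diet is the largest prefix of this list for which every included type satisfies E_i/h_i > R on the types above it.
Rate on top 1: 1.281. earthworms: 2.79 > 1.281 → include.
Rate on top 2: 2.009. ant pupae: 1.22 < 2.009 → exclude; stop.
Optimal diet: beetle grubs, earthworms — 2 of 5 types.

2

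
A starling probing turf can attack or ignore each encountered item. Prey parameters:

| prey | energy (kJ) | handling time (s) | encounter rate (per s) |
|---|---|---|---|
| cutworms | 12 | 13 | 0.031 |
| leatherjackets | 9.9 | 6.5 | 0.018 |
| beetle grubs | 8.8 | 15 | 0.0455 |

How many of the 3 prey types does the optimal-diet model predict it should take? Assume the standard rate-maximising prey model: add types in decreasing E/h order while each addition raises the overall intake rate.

3

Profitabilities (E/h, kJ/s): leatherjackets 1.52, cutworms 0.923, beetle grubs 0.587. Add prey in this order while the next type's profitability exceeds the intake rate on those already taken.
Rate on top 1: 0.1595. cutworms: 0.923 > 0.1595 → include.
Rate on top 2: 0.362. beetle grubs: 0.587 > 0.362 → include.
Optimal diet: leatherjackets, cutworms, beetle grubs — 3 of 3 types.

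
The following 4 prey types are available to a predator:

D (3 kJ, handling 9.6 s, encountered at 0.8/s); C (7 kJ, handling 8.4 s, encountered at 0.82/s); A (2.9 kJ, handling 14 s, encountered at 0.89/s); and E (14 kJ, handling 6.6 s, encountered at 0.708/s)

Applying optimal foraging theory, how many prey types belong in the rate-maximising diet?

E/h in descending order: E 2.12, C 0.833, D 0.312, A 0.207 kJ/s. The optimal diet is the largest prefix of this list for which every included type satisfies E_i/h_i > R on the types above it.
Rate on top 1: 1.747. C: 0.833 < 1.747 → exclude; stop.
Optimal diet: E — 1 of 4 types.

1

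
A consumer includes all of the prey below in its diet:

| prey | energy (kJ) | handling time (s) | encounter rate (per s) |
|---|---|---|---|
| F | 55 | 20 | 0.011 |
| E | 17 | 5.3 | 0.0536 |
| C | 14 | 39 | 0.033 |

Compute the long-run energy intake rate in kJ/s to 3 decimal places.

R = Σλ_iE_i / (1 + Σλ_ih_i)
Numerator: 0.011×55 + 0.0536×17 + 0.033×14 = 1.978
Denominator: 1 + 0.011×20 + 0.0536×5.3 + 0.033×39 = 2.791
R = 1.978/2.791 = 0.7088 kJ/s

0.709 kJ/s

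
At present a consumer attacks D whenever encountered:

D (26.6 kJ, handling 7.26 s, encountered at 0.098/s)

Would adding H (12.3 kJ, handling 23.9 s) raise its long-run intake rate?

Current rate: (0.098×26.6)/(1 + 0.098×7.26) = 1.523 kJ/s.
Profitability of H: 12.3/23.9 = 0.5146 kJ/s.
0.5146 < 1.523, so adding H would lower the average — exclude it.

No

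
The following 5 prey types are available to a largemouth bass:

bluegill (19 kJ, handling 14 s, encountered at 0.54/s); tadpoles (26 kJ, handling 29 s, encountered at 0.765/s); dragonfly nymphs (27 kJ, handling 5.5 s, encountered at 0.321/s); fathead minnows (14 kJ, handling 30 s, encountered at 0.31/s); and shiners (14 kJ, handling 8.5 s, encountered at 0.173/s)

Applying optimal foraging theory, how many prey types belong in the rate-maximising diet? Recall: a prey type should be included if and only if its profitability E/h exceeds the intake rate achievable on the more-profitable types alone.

E/h in descending order: dragonfly nymphs 4.91, shiners 1.65, bluegill 1.36, tadpoles 0.897, fathead minnows 0.467 kJ/s. The optimal diet is the largest prefix of this list for which every included type satisfies E_i/h_i > R on the types above it.
Rate on top 1: 3.134. shiners: 1.65 < 3.134 → exclude; stop.
Optimal diet: dragonfly nymphs — 1 of 5 types.

1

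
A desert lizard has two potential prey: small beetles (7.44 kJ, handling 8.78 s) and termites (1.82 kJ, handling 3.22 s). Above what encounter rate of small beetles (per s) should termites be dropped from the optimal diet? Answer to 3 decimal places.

Drop termites once their profitability E₂/h₂ falls below the rate achievable on small beetles alone: E₂/h₂ = λE₁/(1 + λh₁).
Solve for λ: λE₁h₂ = E₂(1 + λh₁) → λ(E₁h₂ − E₂h₁) = E₂ → λ = E₂/(E₁h₂ − E₂h₁).
λ = 1.82/(7.44×3.22 − 1.82×8.78) = 1.82/7.977 = 0.2282 per s.

0.228 per s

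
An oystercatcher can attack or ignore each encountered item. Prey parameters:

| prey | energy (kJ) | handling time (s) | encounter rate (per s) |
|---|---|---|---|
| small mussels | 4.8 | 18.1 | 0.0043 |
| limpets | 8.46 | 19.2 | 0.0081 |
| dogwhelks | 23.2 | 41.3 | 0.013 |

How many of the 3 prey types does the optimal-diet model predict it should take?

3

E/h in descending order: dogwhelks 0.562, limpets 0.441, small mussels 0.265 kJ/s. The optimal diet is the largest prefix of this list for which every included type satisfies E_i/h_i > R on the types above it.
Rate on top 1: 0.1962. limpets: 0.441 > 0.1962 → include.
Rate on top 2: 0.2187. small mussels: 0.265 > 0.2187 → include.
Optimal diet: dogwhelks, limpets, small mussels — 3 of 3 types.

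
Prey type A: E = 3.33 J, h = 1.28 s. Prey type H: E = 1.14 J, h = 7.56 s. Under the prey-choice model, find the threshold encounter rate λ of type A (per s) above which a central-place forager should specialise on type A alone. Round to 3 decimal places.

The zero-one rule: include type H iff E₂/h₂ > λE₁/(1+λh₁). Equality gives the switch point.
λE₁h₂ = E₂ + λE₂h₁ ⇒ λ = E₂/(E₁h₂ − E₂h₁) = 1.14/(25.17 − 1.459) = 0.04807 per s.

0.048 per s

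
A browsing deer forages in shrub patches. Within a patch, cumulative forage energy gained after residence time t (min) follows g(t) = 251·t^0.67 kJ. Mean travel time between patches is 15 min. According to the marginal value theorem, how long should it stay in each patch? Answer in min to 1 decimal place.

Optimal t* satisfies g'(t*) = g(t*)/(T + t*).
g'(t) = 0.67·251·t^-0.33. Setting 0.67·251·t^-0.33 = 251·t^0.67/(15+t) gives 0.67(15+t) = t, so 0.33·t = 0.67×15.
t* = 0.67×15/0.33 = 30.45 min.

30.5 min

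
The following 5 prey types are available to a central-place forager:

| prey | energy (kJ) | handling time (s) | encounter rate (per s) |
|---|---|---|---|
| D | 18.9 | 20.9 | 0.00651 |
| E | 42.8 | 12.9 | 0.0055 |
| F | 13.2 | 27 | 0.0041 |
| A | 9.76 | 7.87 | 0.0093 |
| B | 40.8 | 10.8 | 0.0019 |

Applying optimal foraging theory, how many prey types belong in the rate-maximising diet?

Rank by E/h (kJ/s): B 3.78, E 3.32, A 1.24, D 0.904, F 0.489. Include each in turn until the next type's E/h falls below the running intake rate.
Rate on top 1: 0.07596. E: 3.32 > 0.07596 → include.
Rate on top 2: 0.2867. A: 1.24 > 0.2867 → include.
Rate on top 3: 0.3466. D: 0.904 > 0.3466 → include.
Rate on top 4: 0.405. F: 0.489 > 0.405 → include.
Optimal diet: B, E, A, D, F — 5 of 5 types.

5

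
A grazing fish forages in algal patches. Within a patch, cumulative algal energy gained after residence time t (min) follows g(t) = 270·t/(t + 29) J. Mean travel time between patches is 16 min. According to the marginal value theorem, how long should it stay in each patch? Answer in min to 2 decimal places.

By the marginal value theorem, leave when the instantaneous gain rate g'(t) equals the habitat-wide average g(t)/(T + t).
g'(t) = 270·29/(t + 29)². Setting 270·29/(t+29)² = 270t/[(t+29)(16+t)] gives 29(16+t) = t(t+29), so t² = 29×16 = 464.
t* = √464 = 21.54 min.

21.54 min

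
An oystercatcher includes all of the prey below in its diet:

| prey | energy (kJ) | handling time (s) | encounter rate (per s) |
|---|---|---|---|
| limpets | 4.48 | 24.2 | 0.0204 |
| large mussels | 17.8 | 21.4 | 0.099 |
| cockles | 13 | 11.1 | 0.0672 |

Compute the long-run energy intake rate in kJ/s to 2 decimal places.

0.63 kJ/s

Energy encountered per unit search time: 0.0204×4.48 + 0.099×17.8 + 0.0672×13 = 2.727 kJ/s.
Handling time per unit search time: 0.0204×24.2 + 0.099×21.4 + 0.0672×11.1 = 3.358.
Rate = 2.727/(1 + 3.358) = 0.6258 kJ/s.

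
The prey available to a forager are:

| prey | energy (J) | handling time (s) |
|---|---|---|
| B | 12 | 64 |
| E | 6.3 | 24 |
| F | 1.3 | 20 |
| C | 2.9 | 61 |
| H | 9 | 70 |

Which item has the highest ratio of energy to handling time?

E

Profitability E/h (J/s): B = 12/64 = 0.188, E = 6.3/24 = 0.263, F = 1.3/20 = 0.065, C = 2.9/61 = 0.0475, H = 9/70 = 0.129.
Ranked: E > B > H > F > C.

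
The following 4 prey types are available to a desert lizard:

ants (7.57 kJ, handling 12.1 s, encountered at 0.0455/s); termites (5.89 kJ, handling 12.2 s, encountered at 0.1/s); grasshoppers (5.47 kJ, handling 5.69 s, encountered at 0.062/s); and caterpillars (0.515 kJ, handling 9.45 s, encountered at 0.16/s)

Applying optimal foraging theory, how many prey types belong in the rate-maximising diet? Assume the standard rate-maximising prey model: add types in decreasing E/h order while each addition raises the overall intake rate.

Profitabilities (E/h, kJ/s): grasshoppers 0.961, ants 0.626, termites 0.483, caterpillars 0.0545. Add prey in this order while the next type's profitability exceeds the intake rate on those already taken.
Rate on top 1: 0.2507. ants: 0.626 > 0.2507 → include.
Rate on top 2: 0.3591. termites: 0.483 > 0.3591 → include.
Rate on top 3: 0.4074. caterpillars: 0.0545 < 0.4074 → exclude; stop.
Optimal diet: grasshoppers, ants, termites — 3 of 4 types.

3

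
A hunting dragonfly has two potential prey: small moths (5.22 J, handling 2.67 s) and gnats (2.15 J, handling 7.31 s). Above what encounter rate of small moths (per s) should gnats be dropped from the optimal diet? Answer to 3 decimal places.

0.066 per s

The zero-one rule: include gnats iff E₂/h₂ > λE₁/(1+λh₁). Equality gives the switch point.
λE₁h₂ = E₂ + λE₂h₁ ⇒ λ = E₂/(E₁h₂ − E₂h₁) = 2.15/(38.16 − 5.74) = 0.06632 per s.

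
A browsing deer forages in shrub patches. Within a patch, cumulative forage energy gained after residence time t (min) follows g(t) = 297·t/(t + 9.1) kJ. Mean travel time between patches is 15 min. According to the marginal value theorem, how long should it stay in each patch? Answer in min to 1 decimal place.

Maximise g(t)/(T+t): set derivative to zero → g'(t)(T+t) = g(t).
g'(t) = 297·9.1/(t + 9.1)². Setting 297·9.1/(t+9.1)² = 297t/[(t+9.1)(15+t)] gives 9.1(15+t) = t(t+9.1), so t² = 9.1×15 = 136.5.
t* = √136.5 = 11.68 min.

11.7 min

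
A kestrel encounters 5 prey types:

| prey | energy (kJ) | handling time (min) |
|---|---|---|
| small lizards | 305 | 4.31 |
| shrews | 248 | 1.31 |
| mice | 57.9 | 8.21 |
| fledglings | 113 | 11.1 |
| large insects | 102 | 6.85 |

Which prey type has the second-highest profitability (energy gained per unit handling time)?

In descending order of E/h:
shrews: 248/1.31 = 189 kJ/min
small lizards: 305/4.31 = 70.8 kJ/min
large insects: 102/6.85 = 14.9 kJ/min
fledglings: 113/11.1 = 10.2 kJ/min
mice: 57.9/8.21 = 7.05 kJ/min

small lizards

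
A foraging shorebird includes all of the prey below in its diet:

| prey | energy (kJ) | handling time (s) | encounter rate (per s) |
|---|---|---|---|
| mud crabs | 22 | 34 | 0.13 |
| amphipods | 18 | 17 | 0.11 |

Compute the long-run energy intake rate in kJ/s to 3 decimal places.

0.664 kJ/s

R = Σλ_iE_i / (1 + Σλ_ih_i)
Numerator: 0.13×22 + 0.11×18 = 4.84
Denominator: 1 + 0.13×34 + 0.11×17 = 7.29
R = 4.84/7.29 = 0.6639 kJ/s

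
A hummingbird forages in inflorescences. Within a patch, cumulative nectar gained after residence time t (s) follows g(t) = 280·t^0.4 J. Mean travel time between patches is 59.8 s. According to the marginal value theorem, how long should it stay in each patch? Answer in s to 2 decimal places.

By the marginal value theorem, leave when the instantaneous gain rate g'(t) equals the habitat-wide average g(t)/(T + t).
g'(t) = 0.4·280·t^-0.6. Setting 0.4·280·t^-0.6 = 280·t^0.4/(59.8+t) gives 0.4(59.8+t) = t, so 0.60·t = 0.4×59.8.
t* = 0.4×59.8/0.60 = 39.87 s.

39.87 s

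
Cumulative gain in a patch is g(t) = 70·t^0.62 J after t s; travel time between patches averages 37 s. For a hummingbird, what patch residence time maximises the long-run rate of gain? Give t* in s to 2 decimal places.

60.37 s

Maximise g(t)/(T+t): set derivative to zero → g'(t)(T+t) = g(t).
g'(t) = 0.62·70·t^-0.38. Setting 0.62·70·t^-0.38 = 70·t^0.62/(37+t) gives 0.62(37+t) = t, so 0.38·t = 0.62×37.
t* = 0.62×37/0.38 = 60.37 s.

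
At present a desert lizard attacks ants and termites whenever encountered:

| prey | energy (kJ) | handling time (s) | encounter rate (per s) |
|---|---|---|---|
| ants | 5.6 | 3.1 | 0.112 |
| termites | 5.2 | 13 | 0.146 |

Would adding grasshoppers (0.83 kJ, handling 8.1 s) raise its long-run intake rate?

No

On ants and termites alone, R = ΣλE/(1+Σλh) = 1.386/3.245 = 0.4272 kJ/s.
grasshoppers: E/h = 0.83/8.1 = 0.1025 kJ/s.
0.1025 < 0.4272, so adding grasshoppers would lower the average — exclude it.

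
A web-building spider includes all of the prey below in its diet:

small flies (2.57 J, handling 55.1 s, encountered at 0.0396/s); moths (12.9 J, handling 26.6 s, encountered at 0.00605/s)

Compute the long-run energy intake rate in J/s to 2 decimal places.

0.05 J/s

R = Σλ_iE_i / (1 + Σλ_ih_i)
Numerator: 0.0396×2.57 + 0.00605×12.9 = 0.1798
Denominator: 1 + 0.0396×55.1 + 0.00605×26.6 = 3.343
R = 0.1798/3.343 = 0.05379 J/s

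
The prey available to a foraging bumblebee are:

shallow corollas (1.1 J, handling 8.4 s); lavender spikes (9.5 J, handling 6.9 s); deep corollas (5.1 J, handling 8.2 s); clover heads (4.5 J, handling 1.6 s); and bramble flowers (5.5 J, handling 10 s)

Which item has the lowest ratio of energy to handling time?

shallow corollas

In descending order of E/h:
clover heads: 4.5/1.6 = 2.81 J/s
lavender spikes: 9.5/6.9 = 1.38 J/s
deep corollas: 5.1/8.2 = 0.622 J/s
bramble flowers: 5.5/10 = 0.55 J/s
shallow corollas: 1.1/8.4 = 0.131 J/s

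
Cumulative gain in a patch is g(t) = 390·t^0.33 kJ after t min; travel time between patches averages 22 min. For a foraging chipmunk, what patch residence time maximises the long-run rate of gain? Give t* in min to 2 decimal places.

By the marginal value theorem, leave when the instantaneous gain rate g'(t) equals the habitat-wide average g(t)/(T + t).
g'(t) = 0.33·390·t^-0.67. Setting 0.33·390·t^-0.67 = 390·t^0.33/(22+t) gives 0.33(22+t) = t, so 0.67·t = 0.33×22.
t* = 0.33×22/0.67 = 10.84 min.

10.84 min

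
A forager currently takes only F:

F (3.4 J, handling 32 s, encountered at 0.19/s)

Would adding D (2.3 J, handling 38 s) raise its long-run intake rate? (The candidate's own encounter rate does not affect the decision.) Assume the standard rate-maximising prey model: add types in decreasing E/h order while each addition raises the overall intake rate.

Current rate: (0.19×3.4)/(1 + 0.19×32) = 0.09124 J/s.
Profitability of D: 2.3/38 = 0.06053 J/s.
0.06053 < 0.09124, so adding D would lower the average — exclude it.

No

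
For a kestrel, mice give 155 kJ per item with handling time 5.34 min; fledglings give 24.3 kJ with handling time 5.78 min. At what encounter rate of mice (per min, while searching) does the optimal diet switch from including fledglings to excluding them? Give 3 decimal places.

0.032 per min

The zero-one rule: include fledglings iff E₂/h₂ > λE₁/(1+λh₁). Equality gives the switch point.
λE₁h₂ = E₂ + λE₂h₁ ⇒ λ = E₂/(E₁h₂ − E₂h₁) = 24.3/(895.9 − 129.8) = 0.03172 per min.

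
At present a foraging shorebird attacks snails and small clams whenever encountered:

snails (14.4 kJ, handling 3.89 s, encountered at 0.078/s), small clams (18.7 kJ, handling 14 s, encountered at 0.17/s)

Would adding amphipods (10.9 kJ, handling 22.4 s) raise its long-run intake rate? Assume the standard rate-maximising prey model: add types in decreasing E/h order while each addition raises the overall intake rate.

Intake rate on the current diet: R = (0.078×14.4 + 0.17×18.7) / (1 + 0.078×3.89 + 0.17×14) = 4.302/3.683 = 1.168 kJ/s.
amphipods: E/h = 10.9/22.4 = 0.4866 kJ/s.
Since 0.4866 < R, time spent handling amphipods is better spent searching.

No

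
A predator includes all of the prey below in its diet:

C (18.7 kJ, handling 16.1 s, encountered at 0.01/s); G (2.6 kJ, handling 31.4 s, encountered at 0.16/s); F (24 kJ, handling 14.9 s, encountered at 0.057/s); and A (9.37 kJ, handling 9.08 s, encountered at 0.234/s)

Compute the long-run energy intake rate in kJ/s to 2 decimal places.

0.45 kJ/s

R = Σλ_iE_i / (1 + Σλ_ih_i)
Numerator: 0.01×18.7 + 0.16×2.6 + 0.057×24 + 0.234×9.37 = 4.164
Denominator: 1 + 0.01×16.1 + 0.16×31.4 + 0.057×14.9 + 0.234×9.08 = 9.159
R = 4.164/9.159 = 0.4546 kJ/s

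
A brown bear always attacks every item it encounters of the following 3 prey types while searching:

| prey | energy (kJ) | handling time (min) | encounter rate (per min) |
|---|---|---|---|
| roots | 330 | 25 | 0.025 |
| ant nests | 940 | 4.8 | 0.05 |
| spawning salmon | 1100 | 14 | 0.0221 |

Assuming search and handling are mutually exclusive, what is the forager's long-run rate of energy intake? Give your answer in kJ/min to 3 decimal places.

36.589 kJ/min

Energy encountered per unit search time: 0.025×330 + 0.05×940 + 0.0221×1100 = 79.56 kJ/min.
Handling time per unit search time: 0.025×25 + 0.05×4.8 + 0.0221×14 = 1.174.
Rate = 79.56/(1 + 1.174) = 36.59 kJ/min.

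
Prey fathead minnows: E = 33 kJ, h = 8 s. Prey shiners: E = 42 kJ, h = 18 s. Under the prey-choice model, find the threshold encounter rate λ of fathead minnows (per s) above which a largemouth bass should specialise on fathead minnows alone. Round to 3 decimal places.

Drop shiners once their profitability E₂/h₂ falls below the rate achievable on fathead minnows alone: E₂/h₂ = λE₁/(1 + λh₁).
Solve for λ: λE₁h₂ = E₂(1 + λh₁) → λ(E₁h₂ − E₂h₁) = E₂ → λ = E₂/(E₁h₂ − E₂h₁).
λ = 42/(33×18 − 42×8) = 42/258 = 0.1628 per s.

0.163 per s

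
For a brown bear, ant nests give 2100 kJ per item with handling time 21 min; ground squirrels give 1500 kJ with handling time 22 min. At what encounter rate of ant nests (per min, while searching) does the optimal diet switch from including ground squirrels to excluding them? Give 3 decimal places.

0.102 per min

Drop ground squirrels once their profitability E₂/h₂ falls below the rate achievable on ant nests alone: E₂/h₂ = λE₁/(1 + λh₁).
Solve for λ: λE₁h₂ = E₂(1 + λh₁) → λ(E₁h₂ − E₂h₁) = E₂ → λ = E₂/(E₁h₂ − E₂h₁).
λ = 1500/(2100×22 − 1500×21) = 1500/1.47e+04 = 0.102 per min.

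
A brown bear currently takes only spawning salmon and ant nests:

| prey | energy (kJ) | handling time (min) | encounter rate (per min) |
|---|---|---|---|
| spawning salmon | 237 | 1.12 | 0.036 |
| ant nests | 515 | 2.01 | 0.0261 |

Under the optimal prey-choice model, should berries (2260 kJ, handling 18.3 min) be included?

Yes

On spawning salmon and ant nests alone, R = ΣλE/(1+Σλh) = 21.97/1.093 = 20.11 kJ/min.
berries: E/h = 2260/18.3 = 123.5 kJ/min.
Since 123.5 > R, including berries increases the long-run rate.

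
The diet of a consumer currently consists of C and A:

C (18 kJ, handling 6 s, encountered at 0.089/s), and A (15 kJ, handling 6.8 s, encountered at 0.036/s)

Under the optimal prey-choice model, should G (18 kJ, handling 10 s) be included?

Yes

On C and A alone, R = ΣλE/(1+Σλh) = 2.142/1.779 = 1.204 kJ/s.
G: E/h = 18/10 = 1.8 kJ/s.
1.8 > 1.204, so adding G raises the average — include it.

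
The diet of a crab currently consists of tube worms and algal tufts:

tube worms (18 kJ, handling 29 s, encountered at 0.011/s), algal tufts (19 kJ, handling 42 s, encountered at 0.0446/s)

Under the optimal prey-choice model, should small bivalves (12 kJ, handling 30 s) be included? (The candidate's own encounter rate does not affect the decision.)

Yes

Intake rate on the current diet: R = (0.011×18 + 0.0446×19) / (1 + 0.011×29 + 0.0446×42) = 1.045/3.192 = 0.3275 kJ/s.
Profitability of small bivalves: 12/30 = 0.4 kJ/s.
0.4 > 0.3275, so adding small bivalves raises the average — include it.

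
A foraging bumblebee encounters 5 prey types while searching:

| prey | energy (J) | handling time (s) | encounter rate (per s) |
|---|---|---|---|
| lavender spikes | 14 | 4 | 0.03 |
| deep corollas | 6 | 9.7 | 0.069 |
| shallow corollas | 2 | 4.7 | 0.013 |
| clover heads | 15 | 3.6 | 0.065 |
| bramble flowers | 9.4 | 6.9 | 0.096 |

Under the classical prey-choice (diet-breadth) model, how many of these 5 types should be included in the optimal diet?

Profitabilities (E/h, J/s): clover heads 4.17, lavender spikes 3.5, bramble flowers 1.36, deep corollas 0.619, shallow corollas 0.426. Add prey in this order while the next type's profitability exceeds the intake rate on those already taken.
Rate on top 1: 0.7901. lavender spikes: 3.5 > 0.7901 → include.
Rate on top 2: 1.03. bramble flowers: 1.36 > 1.03 → include.
Rate on top 3: 1.139. deep corollas: 0.619 < 1.139 → exclude; stop.
Optimal diet: clover heads, lavender spikes, bramble flowers — 3 of 5 types.

3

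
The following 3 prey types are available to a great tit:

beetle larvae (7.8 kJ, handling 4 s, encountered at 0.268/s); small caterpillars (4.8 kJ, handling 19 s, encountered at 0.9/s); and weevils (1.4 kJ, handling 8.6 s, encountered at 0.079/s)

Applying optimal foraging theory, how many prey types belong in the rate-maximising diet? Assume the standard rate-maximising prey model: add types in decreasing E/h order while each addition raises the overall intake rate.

E/h in descending order: beetle larvae 1.95, small caterpillars 0.253, weevils 0.163 kJ/s. The optimal diet is the largest prefix of this list for which every included type satisfies E_i/h_i > R on the types above it.
Rate on top 1: 1.009. small caterpillars: 0.253 < 1.009 → exclude; stop.
Optimal diet: beetle larvae — 1 of 3 types.

1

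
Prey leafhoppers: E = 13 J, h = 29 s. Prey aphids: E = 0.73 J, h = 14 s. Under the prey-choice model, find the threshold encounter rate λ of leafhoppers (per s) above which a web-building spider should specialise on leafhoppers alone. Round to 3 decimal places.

The zero-one rule: include aphids iff E₂/h₂ > λE₁/(1+λh₁). Equality gives the switch point.
λE₁h₂ = E₂ + λE₂h₁ ⇒ λ = E₂/(E₁h₂ − E₂h₁) = 0.73/(182 − 21.17) = 0.004539 per s.

0.005 per s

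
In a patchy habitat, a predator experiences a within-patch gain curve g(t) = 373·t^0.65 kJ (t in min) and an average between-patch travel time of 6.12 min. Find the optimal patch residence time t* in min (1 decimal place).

11.4 min

Optimal t* satisfies g'(t*) = g(t*)/(T + t*).
g'(t) = 0.65·373·t^-0.35. Setting 0.65·373·t^-0.35 = 373·t^0.65/(6.12+t) gives 0.65(6.12+t) = t, so 0.35·t = 0.65×6.12.
t* = 0.65×6.12/0.35 = 11.37 min.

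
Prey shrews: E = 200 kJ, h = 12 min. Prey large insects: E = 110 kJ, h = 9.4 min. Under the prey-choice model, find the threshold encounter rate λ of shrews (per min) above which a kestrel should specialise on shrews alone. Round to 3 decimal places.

0.196 per min

The zero-one rule: include large insects iff E₂/h₂ > λE₁/(1+λh₁). Equality gives the switch point.
λE₁h₂ = E₂ + λE₂h₁ ⇒ λ = E₂/(E₁h₂ − E₂h₁) = 110/(1880 − 1320) = 0.1964 per min.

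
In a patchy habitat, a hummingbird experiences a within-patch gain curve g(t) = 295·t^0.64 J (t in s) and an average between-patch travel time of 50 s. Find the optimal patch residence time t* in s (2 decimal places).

Maximise g(t)/(T+t): set derivative to zero → g'(t)(T+t) = g(t).
g'(t) = 0.64·295·t^-0.36. Setting 0.64·295·t^-0.36 = 295·t^0.64/(50+t) gives 0.64(50+t) = t, so 0.36·t = 0.64×50.
t* = 0.64×50/0.36 = 88.89 s.

88.89 s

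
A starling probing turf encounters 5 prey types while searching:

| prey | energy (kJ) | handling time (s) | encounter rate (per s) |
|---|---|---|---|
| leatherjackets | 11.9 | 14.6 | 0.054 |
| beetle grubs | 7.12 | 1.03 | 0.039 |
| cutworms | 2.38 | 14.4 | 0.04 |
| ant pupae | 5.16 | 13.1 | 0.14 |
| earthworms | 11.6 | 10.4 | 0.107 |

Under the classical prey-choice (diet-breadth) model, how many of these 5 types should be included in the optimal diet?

Rank by E/h (kJ/s): beetle grubs 6.91, earthworms 1.12, leatherjackets 0.815, ant pupae 0.394, cutworms 0.165. Include each in turn until the next type's E/h falls below the running intake rate.
Rate on top 1: 0.267. earthworms: 1.12 > 0.267 → include.
Rate on top 2: 0.7055. leatherjackets: 0.815 > 0.7055 → include.
Rate on top 3: 0.7349. ant pupae: 0.394 < 0.7349 → exclude; stop.
Optimal diet: beetle grubs, earthworms, leatherjackets — 3 of 5 types.

3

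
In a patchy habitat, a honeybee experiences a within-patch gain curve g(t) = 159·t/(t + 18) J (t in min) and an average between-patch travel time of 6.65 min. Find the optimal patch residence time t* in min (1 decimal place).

10.9 min

By the marginal value theorem, leave when the instantaneous gain rate g'(t) equals the habitat-wide average g(t)/(T + t).
g'(t) = 159·18/(t + 18)². Setting 159·18/(t+18)² = 159t/[(t+18)(6.65+t)] gives 18(6.65+t) = t(t+18), so t² = 18×6.65 = 119.7.
t* = √119.7 = 10.94 min.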